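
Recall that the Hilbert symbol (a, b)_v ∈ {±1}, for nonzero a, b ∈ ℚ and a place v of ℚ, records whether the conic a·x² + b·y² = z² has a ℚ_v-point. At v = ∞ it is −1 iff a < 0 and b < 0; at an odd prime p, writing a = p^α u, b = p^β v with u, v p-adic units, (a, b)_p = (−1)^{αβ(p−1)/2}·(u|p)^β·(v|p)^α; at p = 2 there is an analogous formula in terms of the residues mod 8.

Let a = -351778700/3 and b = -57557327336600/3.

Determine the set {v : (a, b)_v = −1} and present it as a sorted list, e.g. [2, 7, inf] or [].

[2, 3, 13, 29, 31, inf]

(a, b) ≡ (-10553361, -258) mod (ℚ^×)²; places V = {2, 3, 5, 7, 13, 29, 31, 43, ∞}.
(a,b)_∞: sgn(-10553361)=−, sgn(-258)=−, so -1.
(a,b)_2: α=2, β=3; u≡7, v≡7 (mod 8); ε(u)ε(v)=1·1, αω(v)=2·0, βω(u)=3·0; sum ≡ 1  ⇒  -1.
(a,b)_3: α=-1, u≡1; β=-1, v≡1 (mod 3); (1|3)=+1, (1|3)=+1; sign (−1)^1·+1^-1·+1^-1 = -1.
(a,b)_29: α=1, u≡27; β=2, v≡26 (mod 29); (27|29)=-1, (26|29)=-1; sign (−1)^0·-1^2·-1^1 = -1.
(a,b)_13: α=1, u≡1; β=2, v≡2 (mod 13); (1|13)=+1, (2|13)=-1; sign (−1)^0·+1^2·-1^1 = -1.
(a,b)_5: α=2, u≡4; β=2, v≡2 (mod 5); (4|5)=+1, (2|5)=-1; sign (−1)^0·+1^2·-1^2 = +1.
(a,b)_7: α=1, u≡2; β=2, v≡2 (mod 7); (2|7)=+1, (2|7)=+1; sign (−1)^0·+1^2·+1^1 = +1.
(a,b)_43: α=1, u≡36; β=1, v≡22 (mod 43); (36|43)=+1, (22|43)=-1; sign (−1)^1·+1^1·-1^1 = +1.
(a,b)_31: α=1, u≡12; β=2, v≡3 (mod 31); (12|31)=-1, (3|31)=-1; sign (−1)^0·-1^2·-1^1 = -1.
(-10553361, -258 / ℚ) ramifies at {2, 3, 13, 29, 31, ∞}: a division algebra.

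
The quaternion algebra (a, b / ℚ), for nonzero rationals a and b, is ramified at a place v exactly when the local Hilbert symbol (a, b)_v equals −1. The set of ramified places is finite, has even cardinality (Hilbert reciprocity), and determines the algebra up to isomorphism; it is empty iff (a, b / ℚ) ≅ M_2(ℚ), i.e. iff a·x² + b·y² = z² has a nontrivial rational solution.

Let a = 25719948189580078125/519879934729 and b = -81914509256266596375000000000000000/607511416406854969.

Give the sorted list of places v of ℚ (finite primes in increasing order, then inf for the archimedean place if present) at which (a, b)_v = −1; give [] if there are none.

[2, 37, 41, 43]

Mod squares: a ≡ 1517, b ≡ -1462. Check v ∈ {∞, 2, 3, 5, 17, 19, 23, 29, 37, 41, 43, 47}.
v=2: v_2(a)=0, v_2(b)=15; units ≡ 5, 5 (mod 8); ε·ε+αω+βω = 0·0+0·1+15·1 ≡ 1  ⇒  (a,b)_2 = -1.
v=47: a=47^-2·(≡33), b=47^-4·(≡16) mod 47; (33|47)=-1, (16|47)=+1; (−1)^{-2·-4·23}·(-1)^-4·(+1)^-2 = +1.
v=5: a=5^10·(≡2), b=5^18·(≡3) mod 5; (2|5)=-1, (3|5)=-1; (−1)^{10·18·2}·(-1)^18·(-1)^10 = +1.
v=17: a=17^2·(≡9), b=17^3·(≡13) mod 17; (9|17)=+1, (13|17)=+1; (−1)^{2·3·8}·(+1)^3·(+1)^2 = +1.
v=43: a=43^2·(≡29), b=43^3·(≡24) mod 43; (29|43)=-1, (24|43)=+1; (−1)^{2·3·21}·(-1)^3·(+1)^2 = -1.
v=∞: 1517 > 0 and -1462 < 0  ⇒  (a,b)_∞ = +1.
v=3: a=3^2·(≡2), b=3^6·(≡2) mod 3; (2|3)=-1, (2|3)=-1; (−1)^{2·6·1}·(-1)^6·(-1)^2 = +1.
v=19: a=19^2·(≡16), b=19^0·(≡4) mod 19; (16|19)=+1, (4|19)=+1; (−1)^{2·0·9}·(+1)^0·(+1)^2 = +1.
v=29: a=29^-2·(≡1), b=29^-2·(≡17) mod 29; (1|29)=+1, (17|29)=-1; (−1)^{-2·-2·14}·(+1)^-2·(-1)^-2 = +1.
v=41: a=41^1·(≡33), b=41^2·(≡30) mod 41; (33|41)=+1, (30|41)=-1; (−1)^{1·2·20}·(+1)^2·(-1)^1 = -1.
v=23: a=23^-4·(≡20), b=23^-6·(≡5) mod 23; (20|23)=-1, (5|23)=-1; (−1)^{-4·-6·11}·(-1)^-6·(-1)^-4 = +1.
v=37: a=37^1·(≡33), b=37^2·(≡15) mod 37; (33|37)=+1, (15|37)=-1; (−1)^{1·2·18}·(+1)^2·(-1)^1 = -1.
(1517, -1462 / ℚ) ramifies at {2, 37, 41, 43}: a division algebra.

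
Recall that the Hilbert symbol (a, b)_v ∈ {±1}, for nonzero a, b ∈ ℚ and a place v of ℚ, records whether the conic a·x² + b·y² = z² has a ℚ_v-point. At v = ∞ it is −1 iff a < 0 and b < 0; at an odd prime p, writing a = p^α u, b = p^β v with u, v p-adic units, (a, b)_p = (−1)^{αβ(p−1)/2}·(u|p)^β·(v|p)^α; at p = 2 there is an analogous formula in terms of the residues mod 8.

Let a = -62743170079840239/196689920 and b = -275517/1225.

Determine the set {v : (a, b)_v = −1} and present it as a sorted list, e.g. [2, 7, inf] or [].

Mod squares: a ≡ -3795, b ≡ -253. Check v ∈ {∞, 2, 3, 5, 7, 11, 23}.
v=7: a=7^-4·(≡3), b=7^-2·(≡6) mod 7; (3|7)=-1, (6|7)=-1; (−1)^{-4·-2·3}·(-1)^-2·(-1)^-4 = +1.
v=∞: -3795 < 0 and -253 < 0  ⇒  (a,b)_∞ = -1.
v=3: a=3^7·(≡1), b=3^2·(≡2) mod 3; (1|3)=+1, (2|3)=-1; (−1)^{7·2·1}·(+1)^2·(-1)^7 = -1.
v=11: a=11^9·(≡10), b=11^3·(≡6) mod 11; (10|11)=-1, (6|11)=-1; (−1)^{9·3·5}·(-1)^3·(-1)^9 = -1.
v=23: a=23^3·(≡22), b=23^1·(≡16) mod 23; (22|23)=-1, (16|23)=+1; (−1)^{3·1·11}·(-1)^1·(+1)^3 = +1.
v=5: a=5^-1·(≡4), b=5^-2·(≡2) mod 5; (4|5)=+1, (2|5)=-1; (−1)^{-1·-2·2}·(+1)^-2·(-1)^-1 = -1.
v=2: v_2(a)=-14, v_2(b)=0; units ≡ 5, 3 (mod 8); ε·ε+αω+βω = 0·1+-14·1+0·1 ≡ 0  ⇒  (a,b)_2 = +1.
(-3795, -253 / ℚ) ramifies at {3, 5, 11, ∞}: a division algebra.

[3, 5, 11, inf]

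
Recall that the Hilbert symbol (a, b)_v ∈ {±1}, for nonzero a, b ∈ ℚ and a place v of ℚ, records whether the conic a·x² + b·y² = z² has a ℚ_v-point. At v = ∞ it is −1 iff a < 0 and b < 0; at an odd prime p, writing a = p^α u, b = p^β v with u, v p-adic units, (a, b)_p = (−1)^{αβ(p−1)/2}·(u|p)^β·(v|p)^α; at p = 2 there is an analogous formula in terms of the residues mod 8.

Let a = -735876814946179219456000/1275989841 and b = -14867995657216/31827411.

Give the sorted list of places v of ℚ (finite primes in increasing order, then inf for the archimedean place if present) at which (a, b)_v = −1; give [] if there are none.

[13, inf]

Mod squares: a ≡ -715, b ≡ -11. Check v ∈ {∞, 2, 3, 5, 7, 11, 13, 23, 31}.
v=23: a=23^2·(≡5), b=23^2·(≡2) mod 23; (5|23)=-1, (2|23)=+1; (−1)^{2·2·11}·(-1)^2·(+1)^2 = +1.
v=31: a=31^2·(≡15), b=31^2·(≡2) mod 31; (15|31)=-1, (2|31)=+1; (−1)^{2·2·15}·(-1)^2·(+1)^2 = +1.
v=11: a=11^1·(≡9), b=11^-1·(≡7) mod 11; (9|11)=+1, (7|11)=-1; (−1)^{1·-1·5}·(+1)^-1·(-1)^1 = +1.
v=13: a=13^7·(≡10), b=13^4·(≡5) mod 13; (10|13)=+1, (5|13)=-1; (−1)^{7·4·6}·(+1)^4·(-1)^7 = -1.
v=5: a=5^3·(≡2), b=5^0·(≡4) mod 5; (2|5)=-1, (4|5)=+1; (−1)^{3·0·2}·(-1)^0·(+1)^3 = +1.
v=∞: -715 < 0 and -11 < 0  ⇒  (a,b)_∞ = -1.
v=2: v_2(a)=24, v_2(b)=10; units ≡ 5, 5 (mod 8); ε·ε+αω+βω = 0·0+24·1+10·1 ≡ 0  ⇒  (a,b)_2 = +1.
v=7: a=7^-4·(≡3), b=7^-2·(≡6) mod 7; (3|7)=-1, (6|7)=-1; (−1)^{-4·-2·3}·(-1)^-2·(-1)^-4 = +1.
v=3: a=3^-12·(≡2), b=3^-10·(≡1) mod 3; (2|3)=-1, (1|3)=+1; (−1)^{-12·-10·1}·(-1)^-10·(+1)^-12 = +1.
|Ram(-715, -11)| = 2, even; anisotropic at {13, ∞}.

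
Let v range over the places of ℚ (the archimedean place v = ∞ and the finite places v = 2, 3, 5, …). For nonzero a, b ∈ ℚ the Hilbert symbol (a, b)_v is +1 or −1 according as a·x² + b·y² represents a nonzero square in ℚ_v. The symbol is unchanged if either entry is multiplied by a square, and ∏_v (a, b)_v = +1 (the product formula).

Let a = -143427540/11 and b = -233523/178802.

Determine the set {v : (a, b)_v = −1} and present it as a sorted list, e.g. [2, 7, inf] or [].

[3, 23, 37, inf]

Mod squares: a ≡ -140415, b ≡ -6. Check v ∈ {∞, 2, 3, 5, 11, 13, 23, 31, 37, 53}.
v=13: a=13^0·(≡11), b=13^-2·(≡7) mod 13; (11|13)=-1, (7|13)=-1; (−1)^{0·-2·6}·(-1)^-2·(-1)^0 = +1.
v=∞: -140415 < 0 and -6 < 0  ⇒  (a,b)_∞ = -1.
v=23: a=23^1·(≡3), b=23^-2·(≡17) mod 23; (3|23)=+1, (17|23)=-1; (−1)^{1·-2·11}·(+1)^-2·(-1)^1 = -1.
v=5: a=5^1·(≡2), b=5^0·(≡1) mod 5; (2|5)=-1, (1|5)=+1; (−1)^{1·0·2}·(-1)^0·(+1)^1 = +1.
v=3: a=3^1·(≡1), b=3^5·(≡1) mod 3; (1|3)=+1, (1|3)=+1; (−1)^{1·5·1}·(+1)^5·(+1)^1 = -1.
v=53: a=53^2·(≡27), b=53^0·(≡40) mod 53; (27|53)=-1, (40|53)=+1; (−1)^{2·0·26}·(-1)^0·(+1)^2 = +1.
v=37: a=37^1·(≡3), b=37^0·(≡32) mod 37; (3|37)=+1, (32|37)=-1; (−1)^{1·0·18}·(+1)^0·(-1)^1 = -1.
v=31: a=31^0·(≡23), b=31^2·(≡25) mod 31; (23|31)=-1, (25|31)=+1; (−1)^{0·2·15}·(-1)^2·(+1)^0 = +1.
v=11: a=11^-1·(≡8), b=11^0·(≡5) mod 11; (8|11)=-1, (5|11)=+1; (−1)^{-1·0·5}·(-1)^0·(+1)^-1 = +1.
v=2: v_2(a)=2, v_2(b)=-1; units ≡ 1, 5 (mod 8); ε·ε+αω+βω = 0·0+2·1+-1·0 ≡ 0  ⇒  (a,b)_2 = +1.
(-140415, -6 / ℚ) ramifies at {3, 23, 37, ∞}: a division algebra.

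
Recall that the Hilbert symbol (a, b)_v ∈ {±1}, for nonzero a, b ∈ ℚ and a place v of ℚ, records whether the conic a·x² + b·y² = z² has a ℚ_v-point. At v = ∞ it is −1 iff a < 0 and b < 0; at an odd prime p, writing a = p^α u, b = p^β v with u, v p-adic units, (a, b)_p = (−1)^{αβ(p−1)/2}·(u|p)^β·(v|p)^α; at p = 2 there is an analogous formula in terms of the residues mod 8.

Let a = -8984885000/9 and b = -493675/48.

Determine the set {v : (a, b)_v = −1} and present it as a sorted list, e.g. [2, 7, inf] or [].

[2, 13, 31, inf]

Mod squares: a ≡ -434, b ≡ -1209. Check v ∈ {∞, 2, 3, 5, 7, 13, 31}.
v=5: a=5^4·(≡1), b=5^2·(≡1) mod 5; (1|5)=+1, (1|5)=+1; (−1)^{4·2·2}·(+1)^2·(+1)^4 = +1.
v=31: a=31^1·(≡3), b=31^1·(≡6) mod 31; (3|31)=-1, (6|31)=-1; (−1)^{1·1·15}·(-1)^1·(-1)^1 = -1.
v=3: a=3^-2·(≡1), b=3^-1·(≡2) mod 3; (1|3)=+1, (2|3)=-1; (−1)^{-2·-1·1}·(+1)^-1·(-1)^-2 = +1.
v=13: a=13^2·(≡11), b=13^1·(≡7) mod 13; (11|13)=-1, (7|13)=-1; (−1)^{2·1·6}·(-1)^1·(-1)^2 = -1.
v=7: a=7^3·(≡4), b=7^2·(≡2) mod 7; (4|7)=+1, (2|7)=+1; (−1)^{3·2·3}·(+1)^2·(+1)^3 = +1.
v=2: v_2(a)=3, v_2(b)=-4; units ≡ 7, 7 (mod 8); ε·ε+αω+βω = 1·1+3·0+-4·0 ≡ 1  ⇒  (a,b)_2 = -1.
v=∞: -434 < 0 and -1209 < 0  ⇒  (a,b)_∞ = -1.
|Ram(-434, -1209)| = 4, even; anisotropic at {2, 13, 31, ∞}.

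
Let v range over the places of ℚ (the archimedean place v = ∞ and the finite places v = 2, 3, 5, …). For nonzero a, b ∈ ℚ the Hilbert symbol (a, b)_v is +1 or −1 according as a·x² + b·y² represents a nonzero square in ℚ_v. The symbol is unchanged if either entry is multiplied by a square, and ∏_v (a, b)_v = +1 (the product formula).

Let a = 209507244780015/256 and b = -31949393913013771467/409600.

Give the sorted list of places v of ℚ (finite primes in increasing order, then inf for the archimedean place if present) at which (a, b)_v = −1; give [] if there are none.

[3, 5, 19, 29]

(a, b) ≡ (96135, -196707) mod (ℚ^×)²; places V = {2, 3, 5, 7, 13, 17, 19, 29, ∞}.
(a,b)_19: α=2, u≡18; β=3, v≡3 (mod 19); (18|19)=-1, (3|19)=-1; sign (−1)^0·-1^3·-1^2 = -1.
(a,b)_2: α=-8, β=-14; u≡7, v≡5 (mod 8); ε(u)ε(v)=1·0, αω(v)=-8·1, βω(u)=-14·0; sum ≡ 0  ⇒  +1.
(a,b)_17: α=1, u≡11; β=1, v≡3 (mod 17); (11|17)=-1, (3|17)=-1; sign (−1)^0·-1^1·-1^1 = +1.
(a,b)_29: α=1, u≡22; β=1, v≡14 (mod 29); (22|29)=+1, (14|29)=-1; sign (−1)^0·+1^1·-1^1 = -1.
(a,b)_∞: sgn(96135)=+, sgn(-196707)=−, so +1.
(a,b)_5: α=1, u≡3; β=-2, v≡2 (mod 5); (3|5)=-1, (2|5)=-1; sign (−1)^0·-1^-2·-1^1 = -1.
(a,b)_7: α=2, u≡4; β=5, v≡2 (mod 7); (4|7)=+1, (2|7)=+1; sign (−1)^0·+1^5·+1^2 = +1.
(a,b)_3: α=7, u≡2; β=9, v≡2 (mod 3); (2|3)=-1, (2|3)=-1; sign (−1)^1·-1^9·-1^7 = -1.
(a,b)_13: α=3, u≡11; β=4, v≡4 (mod 13); (11|13)=-1, (4|13)=+1; sign (−1)^0·-1^4·+1^3 = +1.
|Ram(96135, -196707)| = 4, even; anisotropic at {3, 5, 19, 29}.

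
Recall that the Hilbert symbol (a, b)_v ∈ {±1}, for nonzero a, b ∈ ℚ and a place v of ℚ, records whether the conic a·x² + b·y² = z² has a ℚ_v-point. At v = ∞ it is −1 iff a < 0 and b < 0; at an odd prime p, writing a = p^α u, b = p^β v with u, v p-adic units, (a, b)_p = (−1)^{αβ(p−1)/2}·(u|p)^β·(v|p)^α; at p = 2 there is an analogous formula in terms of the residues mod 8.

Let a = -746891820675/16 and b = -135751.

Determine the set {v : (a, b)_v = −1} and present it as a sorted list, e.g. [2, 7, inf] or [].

[7, 13, 41, inf]

(a, b) ≡ (-3048227, -135751) mod (ℚ^×)²; places V = {2, 3, 5, 7, 11, 13, 19, 41, 43, ∞}.
(a,b)_∞: sgn(-3048227)=−, sgn(-135751)=−, so -1.
(a,b)_43: α=1, u≡7; β=1, v≡25 (mod 43); (7|43)=-1, (25|43)=+1; sign (−1)^1·-1^1·+1^1 = +1.
(a,b)_13: α=1, u≡5; β=0, v≡8 (mod 13); (5|13)=-1, (8|13)=-1; sign (−1)^0·-1^0·-1^1 = -1.
(a,b)_11: α=2, u≡1; β=1, v≡1 (mod 11); (1|11)=+1, (1|11)=+1; sign (−1)^0·+1^1·+1^2 = +1.
(a,b)_41: α=1, u≡28; β=1, v≡10 (mod 41); (28|41)=-1, (10|41)=+1; sign (−1)^0·-1^1·+1^1 = -1.
(a,b)_7: α=1, u≡4; β=1, v≡4 (mod 7); (4|7)=+1, (4|7)=+1; sign (−1)^1·+1^1·+1^1 = -1.
(a,b)_5: α=2, u≡3; β=0, v≡4 (mod 5); (3|5)=-1, (4|5)=+1; sign (−1)^0·-1^0·+1^2 = +1.
(a,b)_19: α=1, u≡18; β=0, v≡4 (mod 19); (18|19)=-1, (4|19)=+1; sign (−1)^0·-1^0·+1^1 = +1.
(a,b)_3: α=4, u≡1; β=0, v≡2 (mod 3); (1|3)=+1, (2|3)=-1; sign (−1)^0·+1^0·-1^4 = +1.
(a,b)_2: α=-4, β=0; u≡5, v≡1 (mod 8); ε(u)ε(v)=0·0, αω(v)=-4·0, βω(u)=0·1; sum ≡ 0  ⇒  +1.
Ram(-3048227, -135751) = {7, 13, 41, ∞}; no ℚ_7-point on the conic.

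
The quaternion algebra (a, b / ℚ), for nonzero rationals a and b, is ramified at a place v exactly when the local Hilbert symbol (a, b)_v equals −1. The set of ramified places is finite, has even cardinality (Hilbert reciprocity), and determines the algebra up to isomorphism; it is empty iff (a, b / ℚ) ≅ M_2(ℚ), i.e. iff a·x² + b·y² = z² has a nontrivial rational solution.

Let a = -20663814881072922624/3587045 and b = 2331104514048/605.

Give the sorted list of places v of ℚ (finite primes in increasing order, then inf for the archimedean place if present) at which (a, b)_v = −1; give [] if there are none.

Mod squares: a ≡ -217005, b ≡ 316176285. Check v ∈ {∞, 2, 3, 5, 7, 11, 13, 17, 23, 31, 37, 47}.
v=13: a=13^2·(≡1), b=13^0·(≡9) mod 13; (1|13)=+1, (9|13)=+1; (−1)^{2·0·6}·(+1)^0·(+1)^2 = +1.
v=7: a=7^-2·(≡2), b=7^0·(≡3) mod 7; (2|7)=+1, (3|7)=-1; (−1)^{-2·0·3}·(+1)^0·(-1)^-2 = +1.
v=17: a=17^1·(≡4), b=17^1·(≡5) mod 17; (4|17)=+1, (5|17)=-1; (−1)^{1·1·8}·(+1)^1·(-1)^1 = -1.
v=47: a=47^2·(≡23), b=47^1·(≡23) mod 47; (23|47)=-1, (23|47)=-1; (−1)^{2·1·23}·(-1)^1·(-1)^2 = -1.
v=11: a=11^-4·(≡4), b=11^-2·(≡7) mod 11; (4|11)=+1, (7|11)=-1; (−1)^{-4·-2·5}·(+1)^-2·(-1)^-4 = +1.
v=5: a=5^-1·(≡4), b=5^-1·(≡3) mod 5; (4|5)=+1, (3|5)=-1; (−1)^{-1·-1·2}·(+1)^-1·(-1)^-1 = -1.
v=31: a=31^2·(≡13), b=31^1·(≡5) mod 31; (13|31)=-1, (5|31)=+1; (−1)^{2·1·15}·(-1)^1·(+1)^2 = -1.
v=∞: -217005 < 0 and 316176285 > 0  ⇒  (a,b)_∞ = +1.
v=3: a=3^5·(≡1), b=3^3·(≡1) mod 3; (1|3)=+1, (1|3)=+1; (−1)^{5·3·1}·(+1)^3·(+1)^5 = -1.
v=37: a=37^1·(≡24), b=37^1·(≡3) mod 37; (24|37)=-1, (3|37)=+1; (−1)^{1·1·18}·(-1)^1·(+1)^1 = -1.
v=2: v_2(a)=14, v_2(b)=12; units ≡ 3, 5 (mod 8); ε·ε+αω+βω = 1·0+14·1+12·1 ≡ 0  ⇒  (a,b)_2 = +1.
v=23: a=23^1·(≡2), b=23^1·(≡14) mod 23; (2|23)=+1, (14|23)=-1; (−1)^{1·1·11}·(+1)^1·(-1)^1 = +1.
(-217005, 316176285 / ℚ) ramifies at {3, 5, 17, 31, 37, 47}: a division algebra.

[3, 5, 17, 31, 37, 47]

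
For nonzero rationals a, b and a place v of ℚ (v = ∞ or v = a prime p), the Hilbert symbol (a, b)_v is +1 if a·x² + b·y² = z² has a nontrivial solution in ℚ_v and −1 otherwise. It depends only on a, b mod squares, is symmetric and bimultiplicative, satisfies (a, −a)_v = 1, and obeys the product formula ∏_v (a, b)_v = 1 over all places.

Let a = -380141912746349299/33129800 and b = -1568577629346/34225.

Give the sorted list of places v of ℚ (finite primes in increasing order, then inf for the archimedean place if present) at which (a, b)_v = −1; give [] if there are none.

[2, inf]

(a, b) ≡ (-38, -546) mod (ℚ^×)²; places V = {2, 3, 5, 7, 11, 13, 19, 29, 31, 37, ∞}.
(a,b)_29: α=2, u≡16; β=0, v≡20 (mod 29); (16|29)=+1, (20|29)=+1; sign (−1)^0·+1^0·+1^2 = +1.
(a,b)_2: α=-3, β=1; u≡5, v≡7 (mod 8); ε(u)ε(v)=0·1, αω(v)=-3·0, βω(u)=1·1; sum ≡ 1  ⇒  -1.
(a,b)_∞: sgn(-38)=−, sgn(-546)=−, so -1.
(a,b)_31: α=2, u≡11; β=2, v≡30 (mod 31); (11|31)=-1, (30|31)=-1; sign (−1)^0·-1^2·-1^2 = +1.
(a,b)_3: α=0, u≡1; β=1, v≡1 (mod 3); (1|3)=+1, (1|3)=+1; sign (−1)^0·+1^1·+1^0 = +1.
(a,b)_5: α=-2, u≡3; β=-2, v≡1 (mod 5); (3|5)=-1, (1|5)=+1; sign (−1)^0·-1^-2·+1^-2 = +1.
(a,b)_13: α=4, u≡12; β=3, v≡3 (mod 13); (12|13)=+1, (3|13)=+1; sign (−1)^0·+1^3·+1^4 = +1.
(a,b)_37: α=-2, u≡11; β=-2, v≡1 (mod 37); (11|37)=+1, (1|37)=+1; sign (−1)^0·+1^-2·+1^-2 = +1.
(a,b)_11: α=-2, u≡7; β=0, v≡5 (mod 11); (7|11)=-1, (5|11)=+1; sign (−1)^0·-1^0·+1^-2 = +1.
(a,b)_7: α=4, u≡4; β=3, v≡3 (mod 7); (4|7)=+1, (3|7)=-1; sign (−1)^0·+1^3·-1^4 = +1.
(a,b)_19: α=3, u≡16; β=2, v≡1 (mod 19); (16|19)=+1, (1|19)=+1; sign (−1)^0·+1^2·+1^3 = +1.
|Ram(-38, -546)| = 2, even; anisotropic at {2, ∞}.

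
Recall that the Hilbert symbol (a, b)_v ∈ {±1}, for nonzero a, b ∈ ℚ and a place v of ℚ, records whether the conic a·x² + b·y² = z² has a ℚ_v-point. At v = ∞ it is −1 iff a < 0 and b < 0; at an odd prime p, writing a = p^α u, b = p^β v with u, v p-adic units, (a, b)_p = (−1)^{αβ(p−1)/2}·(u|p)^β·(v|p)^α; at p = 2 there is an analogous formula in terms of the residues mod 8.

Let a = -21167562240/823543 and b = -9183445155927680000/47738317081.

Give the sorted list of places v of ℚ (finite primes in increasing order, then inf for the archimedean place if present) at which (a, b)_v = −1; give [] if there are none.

(a, b) ≡ (-770, -17) mod (ℚ^×)²; places V = {2, 3, 5, 7, 11, 13, 17, ∞}.
(a,b)_13: α=0, u≡12; β=-2, v≡10 (mod 13); (12|13)=+1, (10|13)=+1; sign (−1)^0·+1^-2·+1^0 = +1.
(a,b)_17: α=4, u≡11; β=9, v≡1 (mod 17); (11|17)=-1, (1|17)=+1; sign (−1)^0·-1^9·+1^4 = -1.
(a,b)_5: α=1, u≡4; β=4, v≡2 (mod 5); (4|5)=+1, (2|5)=-1; sign (−1)^0·+1^4·-1^1 = -1.
(a,b)_∞: sgn(-770)=−, sgn(-17)=−, so -1.
(a,b)_3: α=2, u≡1; β=0, v≡1 (mod 3); (1|3)=+1, (1|3)=+1; sign (−1)^0·+1^0·+1^2 = +1.
(a,b)_2: α=9, β=10; u≡7, v≡7 (mod 8); ε(u)ε(v)=1·1, αω(v)=9·0, βω(u)=10·0; sum ≡ 1  ⇒  -1.
(a,b)_11: α=1, u≡2; β=2, v≡1 (mod 11); (2|11)=-1, (1|11)=+1; sign (−1)^0·-1^2·+1^1 = +1.
(a,b)_7: α=-7, u≡1; β=-10, v≡1 (mod 7); (1|7)=+1, (1|7)=+1; sign (−1)^0·+1^-10·+1^-7 = +1.
|Ram(-770, -17)| = 4, even; anisotropic at {2, 5, 17, ∞}.

[2, 5, 17, inf]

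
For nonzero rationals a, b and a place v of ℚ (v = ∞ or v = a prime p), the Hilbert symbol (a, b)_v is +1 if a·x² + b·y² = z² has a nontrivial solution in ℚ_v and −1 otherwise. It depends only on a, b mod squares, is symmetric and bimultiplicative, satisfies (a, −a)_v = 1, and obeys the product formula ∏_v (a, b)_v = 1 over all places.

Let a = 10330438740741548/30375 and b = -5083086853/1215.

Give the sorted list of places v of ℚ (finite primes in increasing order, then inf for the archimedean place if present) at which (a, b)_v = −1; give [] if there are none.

[3, 13, 17, 19]

(a, b) ≡ (107445, -7395) mod (ℚ^×)²; places V = {2, 3, 5, 11, 13, 17, 19, 29, ∞}.
(a,b)_∞: sgn(107445)=+, sgn(-7395)=−, so +1.
(a,b)_19: α=3, u≡15; β=2, v≡15 (mod 19); (15|19)=-1, (15|19)=-1; sign (−1)^0·-1^2·-1^3 = -1.
(a,b)_5: α=-3, u≡1; β=-1, v≡4 (mod 5); (1|5)=+1, (4|5)=+1; sign (−1)^0·+1^-1·+1^-3 = +1.
(a,b)_29: α=1, u≡24; β=1, v≡5 (mod 29); (24|29)=+1, (5|29)=+1; sign (−1)^0·+1^1·+1^1 = +1.
(a,b)_3: α=-5, u≡1; β=-5, v≡1 (mod 3); (1|3)=+1, (1|3)=+1; sign (−1)^1·+1^-5·+1^-5 = -1.
(a,b)_11: α=2, u≡6; β=0, v≡7 (mod 11); (6|11)=-1, (7|11)=-1; sign (−1)^0·-1^0·-1^2 = +1.
(a,b)_13: α=5, u≡3; β=4, v≡6 (mod 13); (3|13)=+1, (6|13)=-1; sign (−1)^0·+1^4·-1^5 = -1.
(a,b)_2: α=2, β=0; u≡5, v≡5 (mod 8); ε(u)ε(v)=0·0, αω(v)=2·1, βω(u)=0·1; sum ≡ 0  ⇒  +1.
(a,b)_17: α=2, u≡3; β=1, v≡11 (mod 17); (3|17)=-1, (11|17)=-1; sign (−1)^0·-1^1·-1^2 = -1.
|Ram(107445, -7395)| = 4, even; anisotropic at {3, 13, 17, 19}.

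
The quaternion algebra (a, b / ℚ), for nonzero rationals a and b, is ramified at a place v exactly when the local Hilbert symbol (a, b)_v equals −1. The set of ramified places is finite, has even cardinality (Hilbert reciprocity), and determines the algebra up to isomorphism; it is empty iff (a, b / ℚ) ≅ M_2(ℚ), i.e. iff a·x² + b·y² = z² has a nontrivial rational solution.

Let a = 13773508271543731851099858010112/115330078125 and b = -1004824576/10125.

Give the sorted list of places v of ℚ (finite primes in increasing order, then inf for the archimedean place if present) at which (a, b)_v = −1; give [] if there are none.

[5, 31]

(a, b) ≡ (461890, -100130) mod (ℚ^×)²; places V = {2, 3, 5, 7, 11, 13, 17, 19, 31, ∞}.
(a,b)_3: α=-10, u≡1; β=-4, v≡1 (mod 3); (1|3)=+1, (1|3)=+1; sign (−1)^0·+1^-4·+1^-10 = +1.
(a,b)_17: α=3, u≡1; β=1, v≡4 (mod 17); (1|17)=+1, (4|17)=+1; sign (−1)^0·+1^1·+1^3 = +1.
(a,b)_13: α=1, u≡1; β=0, v≡1 (mod 13); (1|13)=+1, (1|13)=+1; sign (−1)^0·+1^0·+1^1 = +1.
(a,b)_19: α=3, u≡1; β=1, v≡15 (mod 19); (1|19)=+1, (15|19)=-1; sign (−1)^1·+1^1·-1^3 = +1.
(a,b)_31: α=4, u≡22; β=1, v≡8 (mod 31); (22|31)=-1, (8|31)=+1; sign (−1)^0·-1^1·+1^4 = -1.
(a,b)_7: α=8, u≡2; β=2, v≡3 (mod 7); (2|7)=+1, (3|7)=-1; sign (−1)^0·+1^2·-1^8 = +1.
(a,b)_2: α=29, β=11; u≡1, v≡7 (mod 8); ε(u)ε(v)=0·1, αω(v)=29·0, βω(u)=11·0; sum ≡ 0  ⇒  +1.
(a,b)_11: α=1, u≡1; β=0, v≡5 (mod 11); (1|11)=+1, (5|11)=+1; sign (−1)^0·+1^0·+1^1 = +1.
(a,b)_5: α=-9, u≡3; β=-3, v≡4 (mod 5); (3|5)=-1, (4|5)=+1; sign (−1)^0·-1^-3·+1^-9 = -1.
(a,b)_∞: sgn(461890)=+, sgn(-100130)=−, so +1.
(461890, -100130 / ℚ) ramifies at {5, 31}: a division algebra.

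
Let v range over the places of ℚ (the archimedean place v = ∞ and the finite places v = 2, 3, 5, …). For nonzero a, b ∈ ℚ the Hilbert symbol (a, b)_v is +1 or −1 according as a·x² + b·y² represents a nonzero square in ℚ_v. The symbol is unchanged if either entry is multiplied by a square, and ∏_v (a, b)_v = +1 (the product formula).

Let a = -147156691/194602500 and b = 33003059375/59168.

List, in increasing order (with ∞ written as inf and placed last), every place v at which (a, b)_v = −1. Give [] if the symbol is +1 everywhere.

[2, 13]

(a, b) ≡ (-19, 624910) mod (ℚ^×)²; places V = {2, 3, 5, 11, 13, 19, 23, 31, 43, ∞}.
(a,b)_∞: sgn(-19)=−, sgn(624910)=+, so +1.
(a,b)_43: α=0, u≡25; β=-2, v≡5 (mod 43); (25|43)=+1, (5|43)=-1; sign (−1)^0·+1^-2·-1^0 = +1.
(a,b)_31: α=-2, u≡27; β=0, v≡21 (mod 31); (27|31)=-1, (21|31)=-1; sign (−1)^0·-1^0·-1^-2 = +1.
(a,b)_23: α=2, u≡1; β=1, v≡17 (mod 23); (1|23)=+1, (17|23)=-1; sign (−1)^0·+1^1·-1^2 = +1.
(a,b)_19: α=1, u≡8; β=1, v≡1 (mod 19); (8|19)=-1, (1|19)=+1; sign (−1)^1·-1^1·+1^1 = +1.
(a,b)_3: α=-4, u≡2; β=0, v≡1 (mod 3); (2|3)=-1, (1|3)=+1; sign (−1)^0·-1^0·+1^-4 = +1.
(a,b)_2: α=-2, β=-5; u≡5, v≡7 (mod 8); ε(u)ε(v)=0·1, αω(v)=-2·0, βω(u)=-5·1; sum ≡ 1  ⇒  -1.
(a,b)_11: α=4, u≡9; β=1, v≡2 (mod 11); (9|11)=+1, (2|11)=-1; sign (−1)^0·+1^1·-1^4 = +1.
(a,b)_13: α=0, u≡7; β=3, v≡10 (mod 13); (7|13)=-1, (10|13)=+1; sign (−1)^0·-1^3·+1^0 = -1.
(a,b)_5: α=-4, u≡1; β=5, v≡3 (mod 5); (1|5)=+1, (3|5)=-1; sign (−1)^0·+1^5·-1^-4 = +1.
Ram(-19, 624910) = {2, 13}; no ℚ_2-point on the conic.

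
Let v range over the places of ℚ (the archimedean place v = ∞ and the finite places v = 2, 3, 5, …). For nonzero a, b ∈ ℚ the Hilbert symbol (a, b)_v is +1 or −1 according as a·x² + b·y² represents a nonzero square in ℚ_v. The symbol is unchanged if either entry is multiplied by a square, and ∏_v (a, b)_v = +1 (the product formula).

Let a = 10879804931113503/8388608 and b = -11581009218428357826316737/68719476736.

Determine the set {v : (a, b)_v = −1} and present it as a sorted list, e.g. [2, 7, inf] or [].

[2, 7]

(a, b) ≡ (14, -473) mod (ℚ^×)²; places V = {2, 3, 7, 11, 43, ∞}.
(a,b)_43: α=2, u≡11; β=3, v≡30 (mod 43); (11|43)=+1, (30|43)=-1; sign (−1)^0·+1^3·-1^2 = +1.
(a,b)_∞: sgn(14)=+, sgn(-473)=−, so +1.
(a,b)_3: α=10, u≡2; β=18, v≡1 (mod 3); (2|3)=-1, (1|3)=+1; sign (−1)^0·-1^18·+1^10 = +1.
(a,b)_2: α=-23, β=-36; u≡7, v≡7 (mod 8); ε(u)ε(v)=1·1, αω(v)=-23·0, βω(u)=-36·0; sum ≡ 1  ⇒  -1.
(a,b)_11: α=2, u≡9; β=3, v≡3 (mod 11); (9|11)=+1, (3|11)=+1; sign (−1)^0·+1^3·+1^2 = +1.
(a,b)_7: α=7, u≡2; β=10, v≡6 (mod 7); (2|7)=+1, (6|7)=-1; sign (−1)^0·+1^10·-1^7 = -1.
(14, -473 / ℚ) ramifies at {2, 7}: a division algebra.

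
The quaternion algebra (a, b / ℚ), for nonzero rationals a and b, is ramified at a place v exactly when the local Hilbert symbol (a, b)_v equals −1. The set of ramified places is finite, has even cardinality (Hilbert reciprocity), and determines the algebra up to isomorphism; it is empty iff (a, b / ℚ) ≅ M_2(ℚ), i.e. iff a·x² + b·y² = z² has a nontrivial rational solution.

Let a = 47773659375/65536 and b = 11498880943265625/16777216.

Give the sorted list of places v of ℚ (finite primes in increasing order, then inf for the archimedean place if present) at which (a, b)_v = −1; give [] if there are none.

(a, b) ≡ (95, 1729) mod (ℚ^×)²; places V = {2, 3, 5, 7, 13, 19, 23, ∞}.
(a,b)_5: α=5, u≡1; β=6, v≡4 (mod 5); (1|5)=+1, (4|5)=+1; sign (−1)^0·+1^6·+1^5 = +1.
(a,b)_19: α=1, u≡6; β=1, v≡2 (mod 19); (6|19)=+1, (2|19)=-1; sign (−1)^1·+1^1·-1^1 = +1.
(a,b)_2: α=-16, β=-24; u≡7, v≡1 (mod 8); ε(u)ε(v)=1·0, αω(v)=-16·0, βω(u)=-24·0; sum ≡ 0  ⇒  +1.
(a,b)_3: α=2, u≡2; β=2, v≡1 (mod 3); (2|3)=-1, (1|3)=+1; sign (−1)^0·-1^2·+1^2 = +1.
(a,b)_13: α=2, u≡4; β=3, v≡10 (mod 13); (4|13)=+1, (10|13)=+1; sign (−1)^0·+1^3·+1^2 = +1.
(a,b)_23: α=2, u≡4; β=4, v≡1 (mod 23); (4|23)=+1, (1|23)=+1; sign (−1)^0·+1^4·+1^2 = +1.
(a,b)_7: α=0, u≡4; β=1, v≡1 (mod 7); (4|7)=+1, (1|7)=+1; sign (−1)^0·+1^1·+1^0 = +1.
(a,b)_∞: sgn(95)=+, sgn(1729)=+, so +1.
Ram(a, b) = ∅: the form 95·x² + 1729·y² − z² is isotropic over every ℚ_v, so by Hasse–Minkowski it is isotropic over ℚ.

[]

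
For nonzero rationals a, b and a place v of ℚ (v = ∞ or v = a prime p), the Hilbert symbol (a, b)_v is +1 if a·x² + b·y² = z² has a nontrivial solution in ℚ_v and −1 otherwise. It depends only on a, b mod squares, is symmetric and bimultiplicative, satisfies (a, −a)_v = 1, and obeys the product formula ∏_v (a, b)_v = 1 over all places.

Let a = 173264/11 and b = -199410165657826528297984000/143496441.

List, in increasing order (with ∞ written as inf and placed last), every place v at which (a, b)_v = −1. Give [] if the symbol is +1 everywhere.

[2, 17]

(a, b) ≡ (2431, -10) mod (ℚ^×)²; places V = {2, 3, 5, 7, 11, 13, 17, ∞}.
(a,b)_11: α=-1, u≡3; β=-6, v≡9 (mod 11); (3|11)=+1, (9|11)=+1; sign (−1)^0·+1^-6·+1^-1 = +1.
(a,b)_5: α=0, u≡4; β=3, v≡3 (mod 5); (4|5)=+1, (3|5)=-1; sign (−1)^0·+1^3·-1^0 = +1.
(a,b)_3: α=0, u≡1; β=-4, v≡2 (mod 3); (1|3)=+1, (2|3)=-1; sign (−1)^0·+1^-4·-1^0 = +1.
(a,b)_2: α=4, β=13; u≡7, v≡3 (mod 8); ε(u)ε(v)=1·1, αω(v)=4·1, βω(u)=13·0; sum ≡ 1  ⇒  -1.
(a,b)_17: α=1, u≡7; β=6, v≡12 (mod 17); (7|17)=-1, (12|17)=-1; sign (−1)^0·-1^6·-1^1 = -1.
(a,b)_∞: sgn(2431)=+, sgn(-10)=−, so +1.
(a,b)_13: α=1, u≡5; β=4, v≡4 (mod 13); (5|13)=-1, (4|13)=+1; sign (−1)^0·-1^4·+1^1 = +1.
(a,b)_7: α=2, u≡2; β=10, v≡4 (mod 7); (2|7)=+1, (4|7)=+1; sign (−1)^0·+1^10·+1^2 = +1.
Ram(2431, -10) = {2, 17}; no ℚ_2-point on the conic.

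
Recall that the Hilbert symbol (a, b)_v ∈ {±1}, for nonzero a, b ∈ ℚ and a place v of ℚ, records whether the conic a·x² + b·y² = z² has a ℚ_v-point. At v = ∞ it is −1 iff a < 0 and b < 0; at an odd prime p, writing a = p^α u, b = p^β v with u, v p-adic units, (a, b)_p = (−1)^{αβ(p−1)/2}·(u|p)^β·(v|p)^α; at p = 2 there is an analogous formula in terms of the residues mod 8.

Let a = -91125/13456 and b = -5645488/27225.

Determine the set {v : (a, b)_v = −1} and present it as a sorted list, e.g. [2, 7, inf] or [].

(a, b) ≡ (-5, -667) mod (ℚ^×)²; places V = {2, 3, 5, 11, 23, 29, ∞}.
(a,b)_2: α=-4, β=4; u≡3, v≡5 (mod 8); ε(u)ε(v)=1·0, αω(v)=-4·1, βω(u)=4·1; sum ≡ 0  ⇒  +1.
(a,b)_∞: sgn(-5)=−, sgn(-667)=−, so -1.
(a,b)_11: α=0, u≡7; β=-2, v≡4 (mod 11); (7|11)=-1, (4|11)=+1; sign (−1)^0·-1^-2·+1^0 = +1.
(a,b)_29: α=-2, u≡5; β=1, v≡4 (mod 29); (5|29)=+1, (4|29)=+1; sign (−1)^0·+1^1·+1^-2 = +1.
(a,b)_3: α=6, u≡1; β=-2, v≡2 (mod 3); (1|3)=+1, (2|3)=-1; sign (−1)^0·+1^-2·-1^6 = +1.
(a,b)_5: α=3, u≡1; β=-2, v≡3 (mod 5); (1|5)=+1, (3|5)=-1; sign (−1)^0·+1^-2·-1^3 = -1.
(a,b)_23: α=0, u≡1; β=3, v≡17 (mod 23); (1|23)=+1, (17|23)=-1; sign (−1)^0·+1^3·-1^0 = +1.
|Ram(-5, -667)| = 2, even; anisotropic at {5, ∞}.

[5, inf]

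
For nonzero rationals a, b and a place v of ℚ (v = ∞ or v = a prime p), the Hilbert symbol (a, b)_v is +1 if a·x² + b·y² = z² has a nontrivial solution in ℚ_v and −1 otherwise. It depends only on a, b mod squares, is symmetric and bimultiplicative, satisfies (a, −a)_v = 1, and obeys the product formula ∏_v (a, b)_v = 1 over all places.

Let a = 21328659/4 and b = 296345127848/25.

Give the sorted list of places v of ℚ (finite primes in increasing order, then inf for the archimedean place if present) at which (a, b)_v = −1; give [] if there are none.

[2, 11, 19, 29]

(a, b) ≡ (2369851, 14858) mod (ℚ^×)²; places V = {2, 3, 5, 7, 11, 17, 19, 23, 29, ∞}.
(a,b)_17: α=1, u≡11; β=1, v≡7 (mod 17); (11|17)=-1, (7|17)=-1; sign (−1)^0·-1^1·-1^1 = +1.
(a,b)_3: α=2, u≡1; β=0, v≡2 (mod 3); (1|3)=+1, (2|3)=-1; sign (−1)^0·+1^0·-1^2 = +1.
(a,b)_2: α=-2, β=3; u≡3, v≡5 (mod 8); ε(u)ε(v)=1·0, αω(v)=-2·1, βω(u)=3·1; sum ≡ 1  ⇒  -1.
(a,b)_∞: sgn(2369851)=+, sgn(14858)=+, so +1.
(a,b)_7: α=0, u≡4; β=2, v≡1 (mod 7); (4|7)=+1, (1|7)=+1; sign (−1)^0·+1^2·+1^0 = +1.
(a,b)_5: α=0, u≡1; β=-2, v≡3 (mod 5); (1|5)=+1, (3|5)=-1; sign (−1)^0·+1^-2·-1^0 = +1.
(a,b)_23: α=1, u≡22; β=1, v≡16 (mod 23); (22|23)=-1, (16|23)=+1; sign (−1)^1·-1^1·+1^1 = +1.
(a,b)_11: α=1, u≡8; β=2, v≡10 (mod 11); (8|11)=-1, (10|11)=-1; sign (−1)^0·-1^2·-1^1 = -1.
(a,b)_19: α=1, u≡15; β=1, v≡10 (mod 19); (15|19)=-1, (10|19)=-1; sign (−1)^1·-1^1·-1^1 = -1.
(a,b)_29: α=1, u≡15; β=2, v≡15 (mod 29); (15|29)=-1, (15|29)=-1; sign (−1)^0·-1^2·-1^1 = -1.
Ram(2369851, 14858) = {2, 11, 19, 29}; no ℚ_2-point on the conic.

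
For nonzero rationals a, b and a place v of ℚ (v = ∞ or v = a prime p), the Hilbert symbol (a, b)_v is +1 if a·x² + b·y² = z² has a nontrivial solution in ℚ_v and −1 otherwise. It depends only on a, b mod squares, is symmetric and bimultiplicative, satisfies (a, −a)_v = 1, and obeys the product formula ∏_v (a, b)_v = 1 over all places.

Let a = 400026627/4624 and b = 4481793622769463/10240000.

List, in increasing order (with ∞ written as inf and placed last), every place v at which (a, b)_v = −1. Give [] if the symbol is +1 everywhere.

[2, 31]

(a, b) ≡ (123123, 1023) mod (ℚ^×)²; places V = {2, 3, 5, 7, 11, 13, 17, 19, 31, 41, ∞}.
(a,b)_11: α=1, u≡6; β=3, v≡1 (mod 11); (6|11)=-1, (1|11)=+1; sign (−1)^1·-1^3·+1^1 = +1.
(a,b)_41: α=1, u≡39; β=2, v≡23 (mod 41); (39|41)=+1, (23|41)=+1; sign (−1)^0·+1^2·+1^1 = +1.
(a,b)_5: α=0, u≡3; β=-4, v≡2 (mod 5); (3|5)=-1, (2|5)=-1; sign (−1)^0·-1^-4·-1^0 = +1.
(a,b)_∞: sgn(123123)=+, sgn(1023)=+, so +1.
(a,b)_3: α=3, u≡1; β=3, v≡2 (mod 3); (1|3)=+1, (2|3)=-1; sign (−1)^1·+1^3·-1^3 = +1.
(a,b)_19: α=2, u≡12; β=0, v≡9 (mod 19); (12|19)=-1, (9|19)=+1; sign (−1)^0·-1^0·+1^2 = +1.
(a,b)_13: α=1, u≡5; β=2, v≡9 (mod 13); (5|13)=-1, (9|13)=+1; sign (−1)^0·-1^2·+1^1 = +1.
(a,b)_2: α=-4, β=-14; u≡3, v≡7 (mod 8); ε(u)ε(v)=1·1, αω(v)=-4·0, βω(u)=-14·1; sum ≡ 1  ⇒  -1.
(a,b)_7: α=1, u≡3; β=2, v≡1 (mod 7); (3|7)=-1, (1|7)=+1; sign (−1)^0·-1^2·+1^1 = +1.
(a,b)_31: α=0, u≡17; β=1, v≡28 (mod 31); (17|31)=-1, (28|31)=+1; sign (−1)^0·-1^1·+1^0 = -1.
(a,b)_17: α=-2, u≡16; β=2, v≡12 (mod 17); (16|17)=+1, (12|17)=-1; sign (−1)^0·+1^2·-1^-2 = +1.
|Ram(123123, 1023)| = 2, even; anisotropic at {2, 31}.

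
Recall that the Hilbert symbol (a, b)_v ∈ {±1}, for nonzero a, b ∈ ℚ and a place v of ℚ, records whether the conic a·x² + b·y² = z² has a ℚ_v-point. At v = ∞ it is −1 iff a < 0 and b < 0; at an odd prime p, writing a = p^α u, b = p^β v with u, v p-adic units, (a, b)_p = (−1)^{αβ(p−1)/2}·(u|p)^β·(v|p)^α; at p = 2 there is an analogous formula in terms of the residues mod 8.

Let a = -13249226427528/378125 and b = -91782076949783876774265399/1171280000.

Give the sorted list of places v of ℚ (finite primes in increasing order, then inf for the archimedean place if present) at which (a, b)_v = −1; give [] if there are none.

(a, b) ≡ (-5540010, -2622) mod (ℚ^×)²; places V = {2, 3, 5, 7, 11, 13, 19, 23, 31, 37, ∞}.
(a,b)_19: α=2, u≡15; β=5, v≡14 (mod 19); (15|19)=-1, (14|19)=-1; sign (−1)^0·-1^5·-1^2 = -1.
(a,b)_2: α=3, β=-7; u≡3, v≡1 (mod 8); ε(u)ε(v)=1·0, αω(v)=3·0, βω(u)=-7·1; sum ≡ 1  ⇒  -1.
(a,b)_31: α=1, u≡4; β=2, v≡27 (mod 31); (4|31)=+1, (27|31)=-1; sign (−1)^0·+1^2·-1^1 = -1.
(a,b)_11: α=-2, u≡8; β=-4, v≡7 (mod 11); (8|11)=-1, (7|11)=-1; sign (−1)^0·-1^-4·-1^-2 = +1.
(a,b)_23: α=1, u≡12; β=3, v≡13 (mod 23); (12|23)=+1, (13|23)=+1; sign (−1)^1·+1^3·+1^1 = -1.
(a,b)_3: α=1, u≡1; β=9, v≡2 (mod 3); (1|3)=+1, (2|3)=-1; sign (−1)^1·+1^9·-1^1 = +1.
(a,b)_13: α=2, u≡7; β=0, v≡3 (mod 13); (7|13)=-1, (3|13)=+1; sign (−1)^0·-1^0·+1^2 = +1.
(a,b)_7: α=3, u≡4; β=6, v≡5 (mod 7); (4|7)=+1, (5|7)=-1; sign (−1)^0·+1^6·-1^3 = -1.
(a,b)_37: α=1, u≡26; β=2, v≡22 (mod 37); (26|37)=+1, (22|37)=-1; sign (−1)^0·+1^2·-1^1 = -1.
(a,b)_5: α=-5, u≡2; β=-4, v≡2 (mod 5); (2|5)=-1, (2|5)=-1; sign (−1)^0·-1^-4·-1^-5 = -1.
(a,b)_∞: sgn(-5540010)=−, sgn(-2622)=−, so -1.
|Ram(-5540010, -2622)| = 8, even; anisotropic at {2, 5, 7, 19, 23, 31, 37, ∞}.

[2, 5, 7, 19, 23, 31, 37, inf]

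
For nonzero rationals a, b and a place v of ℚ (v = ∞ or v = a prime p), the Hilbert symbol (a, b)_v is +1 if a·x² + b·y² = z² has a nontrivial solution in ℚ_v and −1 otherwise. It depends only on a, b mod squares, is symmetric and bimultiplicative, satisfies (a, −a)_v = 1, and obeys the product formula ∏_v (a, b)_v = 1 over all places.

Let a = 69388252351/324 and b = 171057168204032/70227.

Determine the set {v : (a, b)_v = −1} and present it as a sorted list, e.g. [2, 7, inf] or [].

[2, 31]

(a, b) ≡ (31, 2139) mod (ℚ^×)²; places V = {2, 3, 11, 17, 23, 31, ∞}.
(a,b)_17: α=2, u≡10; β=-2, v≡7 (mod 17); (10|17)=-1, (7|17)=-1; sign (−1)^0·-1^-2·-1^2 = +1.
(a,b)_23: α=2, u≡9; β=3, v≡4 (mod 23); (9|23)=+1, (4|23)=+1; sign (−1)^0·+1^3·+1^2 = +1.
(a,b)_2: α=-2, β=8; u≡7, v≡3 (mod 8); ε(u)ε(v)=1·1, αω(v)=-2·1, βω(u)=8·0; sum ≡ 1  ⇒  -1.
(a,b)_11: α=4, u≡1; β=6, v≡9 (mod 11); (1|11)=+1, (9|11)=+1; sign (−1)^0·+1^6·+1^4 = +1.
(a,b)_3: α=-4, u≡1; β=-5, v≡2 (mod 3); (1|3)=+1, (2|3)=-1; sign (−1)^0·+1^-5·-1^-4 = +1.
(a,b)_31: α=1, u≡4; β=1, v≡9 (mod 31); (4|31)=+1, (9|31)=+1; sign (−1)^1·+1^1·+1^1 = -1.
(a,b)_∞: sgn(31)=+, sgn(2139)=+, so +1.
(31, 2139 / ℚ) ramifies at {2, 31}: a division algebra.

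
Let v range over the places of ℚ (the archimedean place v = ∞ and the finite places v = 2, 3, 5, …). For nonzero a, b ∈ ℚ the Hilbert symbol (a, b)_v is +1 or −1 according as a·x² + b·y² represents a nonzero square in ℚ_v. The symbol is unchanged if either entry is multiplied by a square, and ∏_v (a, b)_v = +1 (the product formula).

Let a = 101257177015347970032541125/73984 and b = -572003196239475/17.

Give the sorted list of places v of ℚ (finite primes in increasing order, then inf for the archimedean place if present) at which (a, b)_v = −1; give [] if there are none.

(a, b) ≡ (28405, -11067) mod (ℚ^×)²; places V = {2, 3, 5, 7, 11, 13, 17, 19, 23, 31, ∞}.
(a,b)_13: α=7, u≡4; β=2, v≡4 (mod 13); (4|13)=+1, (4|13)=+1; sign (−1)^0·+1^2·+1^7 = +1.
(a,b)_11: α=4, u≡5; β=2, v≡6 (mod 11); (5|11)=+1, (6|11)=-1; sign (−1)^0·+1^2·-1^4 = +1.
(a,b)_23: α=3, u≡3; β=2, v≡5 (mod 23); (3|23)=+1, (5|23)=-1; sign (−1)^0·+1^2·-1^3 = -1.
(a,b)_17: α=-2, u≡2; β=-1, v≡14 (mod 17); (2|17)=+1, (14|17)=-1; sign (−1)^0·+1^-1·-1^-2 = +1.
(a,b)_∞: sgn(28405)=+, sgn(-11067)=−, so +1.
(a,b)_3: α=4, u≡1; β=3, v≡1 (mod 3); (1|3)=+1, (1|3)=+1; sign (−1)^0·+1^3·+1^4 = +1.
(a,b)_7: α=2, u≡6; β=1, v≡2 (mod 7); (6|7)=-1, (2|7)=+1; sign (−1)^0·-1^1·+1^2 = -1.
(a,b)_2: α=-8, β=0; u≡5, v≡5 (mod 8); ε(u)ε(v)=0·0, αω(v)=-8·1, βω(u)=0·1; sum ≡ 0  ⇒  +1.
(a,b)_31: α=2, u≡4; β=1, v≡21 (mod 31); (4|31)=+1, (21|31)=-1; sign (−1)^0·+1^1·-1^2 = +1.
(a,b)_5: α=3, u≡1; β=2, v≡3 (mod 5); (1|5)=+1, (3|5)=-1; sign (−1)^0·+1^2·-1^3 = -1.
(a,b)_19: α=1, u≡13; β=2, v≡8 (mod 19); (13|19)=-1, (8|19)=-1; sign (−1)^0·-1^2·-1^1 = -1.
Ram(28405, -11067) = {5, 7, 19, 23}; no ℚ_5-point on the conic.

[5, 7, 19, 23]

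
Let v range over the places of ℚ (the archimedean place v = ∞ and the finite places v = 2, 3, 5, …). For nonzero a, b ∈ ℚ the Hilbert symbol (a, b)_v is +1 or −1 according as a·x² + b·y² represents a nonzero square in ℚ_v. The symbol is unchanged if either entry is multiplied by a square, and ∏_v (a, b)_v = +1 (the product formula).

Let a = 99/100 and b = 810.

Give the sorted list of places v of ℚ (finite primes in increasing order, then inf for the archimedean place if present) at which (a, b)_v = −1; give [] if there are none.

[2, 11]

Mod squares: a ≡ 11, b ≡ 10. Check v ∈ {∞, 2, 3, 5, 11}.
v=2: v_2(a)=-2, v_2(b)=1; units ≡ 3, 5 (mod 8); ε·ε+αω+βω = 1·0+-2·1+1·1 ≡ 1  ⇒  (a,b)_2 = -1.
v=5: a=5^-2·(≡1), b=5^1·(≡2) mod 5; (1|5)=+1, (2|5)=-1; (−1)^{-2·1·2}·(+1)^1·(-1)^-2 = +1.
v=11: a=11^1·(≡9), b=11^0·(≡7) mod 11; (9|11)=+1, (7|11)=-1; (−1)^{1·0·5}·(+1)^0·(-1)^1 = -1.
v=∞: 11 > 0 and 10 > 0  ⇒  (a,b)_∞ = +1.
v=3: a=3^2·(≡2), b=3^4·(≡1) mod 3; (2|3)=-1, (1|3)=+1; (−1)^{2·4·1}·(-1)^4·(+1)^2 = +1.
Ram(11, 10) = {2, 11}; no ℚ_2-point on the conic.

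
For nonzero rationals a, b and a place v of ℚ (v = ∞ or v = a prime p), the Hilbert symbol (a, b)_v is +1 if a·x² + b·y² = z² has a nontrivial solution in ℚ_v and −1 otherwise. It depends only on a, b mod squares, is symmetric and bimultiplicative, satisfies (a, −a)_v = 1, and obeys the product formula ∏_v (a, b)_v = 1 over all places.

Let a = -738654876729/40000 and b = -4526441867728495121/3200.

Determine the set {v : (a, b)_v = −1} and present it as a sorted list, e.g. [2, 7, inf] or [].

[2, inf]

(a, b) ≡ (-9361, -34162) mod (ℚ^×)²; places V = {2, 3, 5, 7, 11, 19, 23, 29, 31, 37, 47, ∞}.
(a,b)_23: α=1, u≡20; β=2, v≡4 (mod 23); (20|23)=-1, (4|23)=+1; sign (−1)^0·-1^2·+1^1 = +1.
(a,b)_5: α=-4, u≡4; β=-2, v≡3 (mod 5); (4|5)=+1, (3|5)=-1; sign (−1)^0·+1^-2·-1^-4 = +1.
(a,b)_3: α=6, u≡2; β=0, v≡2 (mod 3); (2|3)=-1, (2|3)=-1; sign (−1)^0·-1^0·-1^6 = +1.
(a,b)_11: α=1, u≡8; β=2, v≡1 (mod 11); (8|11)=-1, (1|11)=+1; sign (−1)^0·-1^2·+1^1 = +1.
(a,b)_∞: sgn(-9361)=−, sgn(-34162)=−, so -1.
(a,b)_7: α=2, u≡3; β=0, v≡6 (mod 7); (3|7)=-1, (6|7)=-1; sign (−1)^0·-1^0·-1^2 = +1.
(a,b)_2: α=-6, β=-7; u≡7, v≡7 (mod 8); ε(u)ε(v)=1·1, αω(v)=-6·0, βω(u)=-7·0; sum ≡ 1  ⇒  -1.
(a,b)_29: α=0, u≡25; β=1, v≡14 (mod 29); (25|29)=+1, (14|29)=-1; sign (−1)^0·+1^1·-1^0 = +1.
(a,b)_31: α=0, u≡1; β=1, v≡9 (mod 31); (1|31)=+1, (9|31)=+1; sign (−1)^0·+1^1·+1^0 = +1.
(a,b)_37: α=1, u≡18; β=4, v≡10 (mod 37); (18|37)=-1, (10|37)=+1; sign (−1)^0·-1^4·+1^1 = +1.
(a,b)_19: α=0, u≡6; β=1, v≡17 (mod 19); (6|19)=+1, (17|19)=+1; sign (−1)^0·+1^1·+1^0 = +1.
(a,b)_47: α=2, u≡13; β=2, v≡7 (mod 47); (13|47)=-1, (7|47)=+1; sign (−1)^0·-1^2·+1^2 = +1.
(-9361, -34162 / ℚ) ramifies at {2, ∞}: a division algebra.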